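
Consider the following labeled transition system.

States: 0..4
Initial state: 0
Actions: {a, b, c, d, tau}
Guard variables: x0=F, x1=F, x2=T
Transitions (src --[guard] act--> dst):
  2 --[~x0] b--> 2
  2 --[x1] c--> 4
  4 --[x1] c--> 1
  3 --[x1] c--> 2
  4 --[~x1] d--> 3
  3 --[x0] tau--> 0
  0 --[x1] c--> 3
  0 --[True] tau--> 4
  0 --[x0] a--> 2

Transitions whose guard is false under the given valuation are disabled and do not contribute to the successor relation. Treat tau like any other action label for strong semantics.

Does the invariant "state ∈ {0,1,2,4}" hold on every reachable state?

Safe = {0,1,2,4}
Reachable = {0,3,4}
  0: safe
  3: ✗ unsafe
  4: safe
reach 3 via tau·d — violates

Answer: INVARIANT VIOLATED at state 3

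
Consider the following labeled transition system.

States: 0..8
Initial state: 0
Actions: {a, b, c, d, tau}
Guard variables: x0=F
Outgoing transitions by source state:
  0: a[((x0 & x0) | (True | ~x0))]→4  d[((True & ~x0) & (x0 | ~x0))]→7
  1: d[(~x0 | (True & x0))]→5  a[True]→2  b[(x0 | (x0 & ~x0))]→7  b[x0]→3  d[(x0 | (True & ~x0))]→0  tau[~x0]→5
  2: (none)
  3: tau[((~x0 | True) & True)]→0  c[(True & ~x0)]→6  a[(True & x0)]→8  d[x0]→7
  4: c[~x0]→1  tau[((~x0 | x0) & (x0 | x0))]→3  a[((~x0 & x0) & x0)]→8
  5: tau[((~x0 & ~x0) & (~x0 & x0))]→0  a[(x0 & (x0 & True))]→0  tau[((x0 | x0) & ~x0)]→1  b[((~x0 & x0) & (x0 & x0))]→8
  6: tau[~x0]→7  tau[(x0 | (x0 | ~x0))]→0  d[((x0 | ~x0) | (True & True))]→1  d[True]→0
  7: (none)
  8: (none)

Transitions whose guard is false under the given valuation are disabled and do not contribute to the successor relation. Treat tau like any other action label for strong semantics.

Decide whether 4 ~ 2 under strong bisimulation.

Answer: NOT BISIMILAR

Trace:
Bisimulation quotient by refinement:
  round 0: {{0,1,2,3,4,5,6,7,8}}
  round 1: {{0},{1},{2,5,7,8},{3},{4},{6}}
Fixed point at round 2; 6 class(es).
4∈{4}, 2∈{2,5,7,8}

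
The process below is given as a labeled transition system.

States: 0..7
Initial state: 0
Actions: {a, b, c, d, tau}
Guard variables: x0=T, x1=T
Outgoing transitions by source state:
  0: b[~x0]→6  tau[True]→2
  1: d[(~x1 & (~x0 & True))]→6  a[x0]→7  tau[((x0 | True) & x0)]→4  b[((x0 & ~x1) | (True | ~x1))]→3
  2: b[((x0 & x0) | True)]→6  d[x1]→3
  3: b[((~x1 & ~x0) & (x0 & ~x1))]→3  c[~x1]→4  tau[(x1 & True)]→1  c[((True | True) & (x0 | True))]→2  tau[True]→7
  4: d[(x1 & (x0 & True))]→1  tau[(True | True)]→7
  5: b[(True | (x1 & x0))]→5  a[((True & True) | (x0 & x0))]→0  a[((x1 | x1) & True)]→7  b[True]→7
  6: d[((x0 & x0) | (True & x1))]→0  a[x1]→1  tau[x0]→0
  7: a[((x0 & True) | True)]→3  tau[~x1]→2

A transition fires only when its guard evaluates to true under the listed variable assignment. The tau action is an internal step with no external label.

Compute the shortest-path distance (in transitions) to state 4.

Answer: 4

Working:
Breadth-first toward 4:
  L0 = {0}
  L1 = {2}
  L2 = {3,6}
  L3 = {1,7}
  L4 = {4}
4 enters at depth 4; path tau·b·a·tau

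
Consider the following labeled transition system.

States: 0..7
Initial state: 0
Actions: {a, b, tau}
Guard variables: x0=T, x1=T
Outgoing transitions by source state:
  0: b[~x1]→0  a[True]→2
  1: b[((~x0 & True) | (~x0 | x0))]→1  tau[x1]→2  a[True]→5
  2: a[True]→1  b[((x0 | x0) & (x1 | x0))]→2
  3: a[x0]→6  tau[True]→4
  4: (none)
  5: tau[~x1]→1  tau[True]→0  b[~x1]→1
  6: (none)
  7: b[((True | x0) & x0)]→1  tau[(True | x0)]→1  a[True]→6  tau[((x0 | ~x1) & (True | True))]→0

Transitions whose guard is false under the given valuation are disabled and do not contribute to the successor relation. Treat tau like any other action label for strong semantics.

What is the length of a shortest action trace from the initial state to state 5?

Answer: 3

Working:
Breadth-first toward 5:
  Layer 0: {0}
  Layer 1: {2}
  Layer 2: {1}
  Layer 3: {5}
5 enters at depth 3; path a·a·a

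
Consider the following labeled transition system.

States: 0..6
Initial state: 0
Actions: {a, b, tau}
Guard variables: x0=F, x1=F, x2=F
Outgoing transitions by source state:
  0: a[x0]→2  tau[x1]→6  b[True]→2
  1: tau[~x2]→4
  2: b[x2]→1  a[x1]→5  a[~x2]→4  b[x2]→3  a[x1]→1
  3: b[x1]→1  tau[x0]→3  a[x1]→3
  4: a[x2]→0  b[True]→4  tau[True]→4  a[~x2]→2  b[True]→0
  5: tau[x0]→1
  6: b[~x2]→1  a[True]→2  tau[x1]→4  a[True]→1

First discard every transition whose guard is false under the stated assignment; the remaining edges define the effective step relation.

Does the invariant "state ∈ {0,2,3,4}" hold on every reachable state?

Allowed set {0,2,3,4}
Reach set: {0,2,4}
  0: safe
  2: safe
  4: safe

Answer: INVARIANT HOLDS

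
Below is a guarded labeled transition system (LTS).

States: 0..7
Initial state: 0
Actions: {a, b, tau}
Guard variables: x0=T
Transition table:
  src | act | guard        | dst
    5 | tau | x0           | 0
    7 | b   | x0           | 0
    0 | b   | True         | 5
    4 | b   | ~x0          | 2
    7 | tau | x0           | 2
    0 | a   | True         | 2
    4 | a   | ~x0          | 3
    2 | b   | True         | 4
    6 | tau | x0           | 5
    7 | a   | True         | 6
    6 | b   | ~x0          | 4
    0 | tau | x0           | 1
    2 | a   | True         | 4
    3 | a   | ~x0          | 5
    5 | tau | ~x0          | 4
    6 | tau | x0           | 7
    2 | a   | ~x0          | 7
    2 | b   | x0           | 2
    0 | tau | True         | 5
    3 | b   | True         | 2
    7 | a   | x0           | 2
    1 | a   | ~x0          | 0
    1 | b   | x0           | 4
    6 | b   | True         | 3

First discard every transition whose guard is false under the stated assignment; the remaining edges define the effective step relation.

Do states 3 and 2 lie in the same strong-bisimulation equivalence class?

Answer: NOT BISIMILAR

Working:
Bisimulation quotient by refinement:
  P[0] = {{0,1,2,3,4,5,6,7}}
  P[1] = {{0,7},{1,3},{2},{4},{5},{6}}
  P[2] = {{0},{1},{2},{3},{4},{5},{6},{7}}
stable after 3 split(s): 8 block(s)
[3]={3}  [2]={2}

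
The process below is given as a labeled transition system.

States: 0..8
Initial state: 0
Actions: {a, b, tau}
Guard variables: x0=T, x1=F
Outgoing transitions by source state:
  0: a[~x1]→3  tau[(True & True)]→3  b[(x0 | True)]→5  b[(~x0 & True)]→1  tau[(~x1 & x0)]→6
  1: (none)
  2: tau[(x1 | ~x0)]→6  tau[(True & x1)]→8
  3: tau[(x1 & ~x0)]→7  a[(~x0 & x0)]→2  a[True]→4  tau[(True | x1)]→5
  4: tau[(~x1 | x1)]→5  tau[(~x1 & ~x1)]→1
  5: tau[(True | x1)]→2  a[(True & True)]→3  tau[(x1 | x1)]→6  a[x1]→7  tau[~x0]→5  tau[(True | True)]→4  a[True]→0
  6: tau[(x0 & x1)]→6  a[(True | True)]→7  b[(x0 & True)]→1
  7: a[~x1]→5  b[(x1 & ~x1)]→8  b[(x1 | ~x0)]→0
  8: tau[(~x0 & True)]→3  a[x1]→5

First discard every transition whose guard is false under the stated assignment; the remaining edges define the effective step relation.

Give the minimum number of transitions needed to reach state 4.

Answer: 2

Analysis:
Layered search for 4:
  Layer 0: {0}
  Layer 1: {3,5,6}
  Layer 2: {1,2,4,7}
depth(4)=2, e.g. a·a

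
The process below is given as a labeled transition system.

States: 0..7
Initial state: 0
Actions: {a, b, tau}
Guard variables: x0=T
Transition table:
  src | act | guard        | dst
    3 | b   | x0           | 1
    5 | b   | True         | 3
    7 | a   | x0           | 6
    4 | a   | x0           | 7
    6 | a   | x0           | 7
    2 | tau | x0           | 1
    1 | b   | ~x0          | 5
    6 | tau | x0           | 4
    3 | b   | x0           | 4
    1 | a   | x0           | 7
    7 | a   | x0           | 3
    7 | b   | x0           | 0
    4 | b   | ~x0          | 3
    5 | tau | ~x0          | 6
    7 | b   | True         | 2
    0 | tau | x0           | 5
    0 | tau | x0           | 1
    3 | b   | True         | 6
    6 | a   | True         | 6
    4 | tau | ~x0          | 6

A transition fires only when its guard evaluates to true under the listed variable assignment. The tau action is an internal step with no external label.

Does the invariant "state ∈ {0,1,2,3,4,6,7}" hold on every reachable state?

Allowed set {0,1,2,3,4,6,7}
R = {0,1,2,3,4,5,6,7}
  0: safe
  1: safe
  2: safe
  3: safe
  4: safe
  5: ✗ unsafe
  6: safe
  7: safe
witness against invariant: tau → 5

Answer: INVARIANT VIOLATED at state 5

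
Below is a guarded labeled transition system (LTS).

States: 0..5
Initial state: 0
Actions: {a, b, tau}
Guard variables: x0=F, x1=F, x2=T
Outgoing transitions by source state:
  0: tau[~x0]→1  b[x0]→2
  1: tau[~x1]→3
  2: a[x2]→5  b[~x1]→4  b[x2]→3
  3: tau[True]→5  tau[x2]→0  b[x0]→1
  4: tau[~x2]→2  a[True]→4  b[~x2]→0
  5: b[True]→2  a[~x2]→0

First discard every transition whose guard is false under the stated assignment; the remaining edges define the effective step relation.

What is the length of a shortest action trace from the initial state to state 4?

Answer: 5

Trace:
Layered search for 4:
  L0 = {0}
  L1 = {1}
  L2 = {3}
  L3 = {5}
  L4 = {2}
  L5 = {4}
depth(4)=5, e.g. tau·tau·tau·b·b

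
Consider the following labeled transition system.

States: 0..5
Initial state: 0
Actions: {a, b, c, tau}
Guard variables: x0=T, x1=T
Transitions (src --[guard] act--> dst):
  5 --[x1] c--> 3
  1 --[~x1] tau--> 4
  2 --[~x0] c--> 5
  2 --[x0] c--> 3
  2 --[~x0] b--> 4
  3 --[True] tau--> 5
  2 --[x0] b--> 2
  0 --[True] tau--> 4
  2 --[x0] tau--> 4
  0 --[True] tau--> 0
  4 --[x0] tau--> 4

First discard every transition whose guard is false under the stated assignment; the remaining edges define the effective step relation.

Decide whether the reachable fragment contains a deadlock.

Answer: DEADLOCK-FREE

Analysis:
R = {0,4}
  0: tau→0  tau→4  [2 out]
  4: tau→4  [1 out]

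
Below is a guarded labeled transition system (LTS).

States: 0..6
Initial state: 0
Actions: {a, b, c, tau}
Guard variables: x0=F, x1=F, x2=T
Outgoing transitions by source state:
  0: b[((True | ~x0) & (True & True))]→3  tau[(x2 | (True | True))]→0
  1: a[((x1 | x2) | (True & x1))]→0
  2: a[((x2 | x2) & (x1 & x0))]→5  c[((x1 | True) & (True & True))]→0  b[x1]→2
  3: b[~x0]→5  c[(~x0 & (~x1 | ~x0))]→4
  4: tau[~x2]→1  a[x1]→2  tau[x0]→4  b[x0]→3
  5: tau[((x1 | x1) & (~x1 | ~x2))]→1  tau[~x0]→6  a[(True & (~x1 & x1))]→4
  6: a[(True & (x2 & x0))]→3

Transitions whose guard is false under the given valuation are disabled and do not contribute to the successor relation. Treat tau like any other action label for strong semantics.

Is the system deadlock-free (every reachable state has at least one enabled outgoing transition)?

Answer: DEADLOCK at state 4

Working:
R = {0,3,4,5,6}
  0: b→3  tau→0  [2 exit(s)]
  3: b→5  c→4  [2 exit(s)]
  4: ∅  [deadlock]
  5: tau→6  [1 exit(s)]
  6: ∅  [deadlock]
Path to 4: b·c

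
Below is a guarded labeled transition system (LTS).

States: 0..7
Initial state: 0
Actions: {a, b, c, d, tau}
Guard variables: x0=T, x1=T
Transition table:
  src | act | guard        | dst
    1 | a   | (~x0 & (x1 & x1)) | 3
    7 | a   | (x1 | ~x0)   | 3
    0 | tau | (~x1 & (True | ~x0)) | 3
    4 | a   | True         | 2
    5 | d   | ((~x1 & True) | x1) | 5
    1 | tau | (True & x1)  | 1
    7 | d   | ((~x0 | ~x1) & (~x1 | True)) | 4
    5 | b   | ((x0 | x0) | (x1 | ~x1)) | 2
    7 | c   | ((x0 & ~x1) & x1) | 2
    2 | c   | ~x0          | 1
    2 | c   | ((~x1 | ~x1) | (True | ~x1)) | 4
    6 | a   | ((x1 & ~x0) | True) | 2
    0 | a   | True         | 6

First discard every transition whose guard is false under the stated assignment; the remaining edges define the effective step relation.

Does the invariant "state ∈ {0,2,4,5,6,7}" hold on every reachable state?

Answer: INVARIANT HOLDS

Trace:
Inv-set: {0,2,4,5,6,7}
Reach set: {0,2,4,6}
  0: ok
  2: ok
  4: ok
  6: ok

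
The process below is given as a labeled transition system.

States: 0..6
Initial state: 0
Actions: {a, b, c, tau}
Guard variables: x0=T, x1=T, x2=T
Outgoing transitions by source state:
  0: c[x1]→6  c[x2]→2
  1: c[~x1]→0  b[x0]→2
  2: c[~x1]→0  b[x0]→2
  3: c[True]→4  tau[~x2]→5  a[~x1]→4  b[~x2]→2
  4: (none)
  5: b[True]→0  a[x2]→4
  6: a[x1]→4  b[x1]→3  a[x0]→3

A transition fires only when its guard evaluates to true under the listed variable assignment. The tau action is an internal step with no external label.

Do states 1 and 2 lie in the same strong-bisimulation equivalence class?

Refine partition for ~:
  round 0: {{0,1,2,3,4,5,6}}
  round 1: {{0,3},{1,2},{4},{5,6}}
  round 2: {{0},{1,2},{3},{4},{5},{6}}
Fixed point at round 3; 6 class(es).
class of 1: {1,2}; class of 2: {1,2}

Answer: BISIMILAR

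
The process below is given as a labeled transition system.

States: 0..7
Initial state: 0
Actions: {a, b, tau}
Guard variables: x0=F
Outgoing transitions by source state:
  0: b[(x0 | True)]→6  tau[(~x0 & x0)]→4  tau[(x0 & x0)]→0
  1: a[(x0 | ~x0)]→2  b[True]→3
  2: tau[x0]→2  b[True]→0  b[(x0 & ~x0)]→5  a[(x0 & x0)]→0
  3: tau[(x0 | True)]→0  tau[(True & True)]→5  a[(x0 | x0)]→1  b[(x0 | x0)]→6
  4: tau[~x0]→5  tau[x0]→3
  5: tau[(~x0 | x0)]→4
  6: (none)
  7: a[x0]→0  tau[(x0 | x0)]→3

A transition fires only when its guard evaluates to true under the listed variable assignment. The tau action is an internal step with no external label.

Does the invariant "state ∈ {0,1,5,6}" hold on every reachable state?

Inv-set: {0,1,5,6}
R = {0,6}
  0: ok
  6: ok

Answer: INVARIANT HOLDS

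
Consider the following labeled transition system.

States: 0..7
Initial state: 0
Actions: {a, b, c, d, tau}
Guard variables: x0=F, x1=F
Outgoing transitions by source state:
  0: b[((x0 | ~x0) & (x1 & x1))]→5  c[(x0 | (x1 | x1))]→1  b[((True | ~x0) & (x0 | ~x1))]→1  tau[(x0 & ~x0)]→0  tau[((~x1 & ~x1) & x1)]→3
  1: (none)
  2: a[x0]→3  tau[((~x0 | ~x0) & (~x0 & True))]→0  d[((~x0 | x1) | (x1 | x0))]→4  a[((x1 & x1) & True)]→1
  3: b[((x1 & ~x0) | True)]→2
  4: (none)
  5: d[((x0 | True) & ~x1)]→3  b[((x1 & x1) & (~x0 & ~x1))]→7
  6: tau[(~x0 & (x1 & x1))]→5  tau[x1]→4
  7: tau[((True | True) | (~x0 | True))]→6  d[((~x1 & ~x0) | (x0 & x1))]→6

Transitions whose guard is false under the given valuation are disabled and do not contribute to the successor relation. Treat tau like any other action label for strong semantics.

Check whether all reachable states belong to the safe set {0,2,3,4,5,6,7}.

Answer: INVARIANT VIOLATED at state 1

Working:
Allowed set {0,2,3,4,5,6,7}
Reach set: {0,1}
  0: ok
  1: ✗ unsafe
reach 1 via b — violates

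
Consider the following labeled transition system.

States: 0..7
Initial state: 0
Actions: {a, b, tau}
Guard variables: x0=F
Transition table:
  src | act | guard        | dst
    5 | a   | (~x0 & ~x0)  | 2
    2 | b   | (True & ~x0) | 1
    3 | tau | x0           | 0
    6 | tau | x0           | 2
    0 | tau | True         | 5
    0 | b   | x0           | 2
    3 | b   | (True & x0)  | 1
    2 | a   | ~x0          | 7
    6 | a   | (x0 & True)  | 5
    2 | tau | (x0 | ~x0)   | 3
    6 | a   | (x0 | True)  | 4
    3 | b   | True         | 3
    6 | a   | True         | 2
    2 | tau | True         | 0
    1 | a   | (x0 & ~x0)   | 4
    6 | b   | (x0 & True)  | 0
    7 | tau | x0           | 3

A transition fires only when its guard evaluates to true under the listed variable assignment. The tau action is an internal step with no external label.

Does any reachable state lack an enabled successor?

Answer: DEADLOCK at state 1

Analysis:
R = {0,1,2,3,5,7}
  0: tau→5  [1 exit(s)]
  1: ∅  [deadlock]
  2: a→7  b→1  tau→0  tau→3  [4 exit(s)]
  3: b→3  [1 exit(s)]
  5: a→2  [1 exit(s)]
  7: ∅  [deadlock]
trace reaching 1: tau·a·b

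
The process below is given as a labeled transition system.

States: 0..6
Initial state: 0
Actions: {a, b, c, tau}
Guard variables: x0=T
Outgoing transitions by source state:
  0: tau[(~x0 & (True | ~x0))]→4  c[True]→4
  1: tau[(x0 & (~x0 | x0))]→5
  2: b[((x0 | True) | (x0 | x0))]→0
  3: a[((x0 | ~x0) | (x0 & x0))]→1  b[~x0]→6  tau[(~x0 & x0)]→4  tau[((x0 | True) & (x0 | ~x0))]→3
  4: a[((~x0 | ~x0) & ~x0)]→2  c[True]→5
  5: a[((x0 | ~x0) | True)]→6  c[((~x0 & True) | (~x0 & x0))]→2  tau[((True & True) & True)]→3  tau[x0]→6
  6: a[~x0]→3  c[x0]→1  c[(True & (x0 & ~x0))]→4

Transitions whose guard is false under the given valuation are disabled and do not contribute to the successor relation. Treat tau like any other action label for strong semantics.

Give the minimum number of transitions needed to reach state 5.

Answer: 2

Trace:
BFS to 5:
  depth 0: {0}
  depth 1: {4}
  depth 2: {5}
5 enters at depth 2; path c·c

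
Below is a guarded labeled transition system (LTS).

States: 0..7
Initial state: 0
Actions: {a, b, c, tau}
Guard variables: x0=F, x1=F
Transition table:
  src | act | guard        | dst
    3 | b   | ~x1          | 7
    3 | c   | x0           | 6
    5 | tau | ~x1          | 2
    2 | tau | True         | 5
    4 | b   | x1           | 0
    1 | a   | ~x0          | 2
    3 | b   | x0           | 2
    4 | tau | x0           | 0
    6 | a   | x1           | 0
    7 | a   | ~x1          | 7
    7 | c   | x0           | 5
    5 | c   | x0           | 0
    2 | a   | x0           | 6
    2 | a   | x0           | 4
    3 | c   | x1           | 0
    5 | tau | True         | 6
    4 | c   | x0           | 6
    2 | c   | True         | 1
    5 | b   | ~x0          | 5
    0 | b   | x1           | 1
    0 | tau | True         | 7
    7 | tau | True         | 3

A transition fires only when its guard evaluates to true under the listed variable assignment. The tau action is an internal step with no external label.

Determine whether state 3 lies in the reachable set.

10 transition(s) survive guard evaluation.
Layer 0: {0}
Layer 1: {7}  total {0,7}
Layer 2: {3}  total {0,3,7}
Reach set: {0,3,7}
trace reaching 3: tau·tau

Answer: REACHABLE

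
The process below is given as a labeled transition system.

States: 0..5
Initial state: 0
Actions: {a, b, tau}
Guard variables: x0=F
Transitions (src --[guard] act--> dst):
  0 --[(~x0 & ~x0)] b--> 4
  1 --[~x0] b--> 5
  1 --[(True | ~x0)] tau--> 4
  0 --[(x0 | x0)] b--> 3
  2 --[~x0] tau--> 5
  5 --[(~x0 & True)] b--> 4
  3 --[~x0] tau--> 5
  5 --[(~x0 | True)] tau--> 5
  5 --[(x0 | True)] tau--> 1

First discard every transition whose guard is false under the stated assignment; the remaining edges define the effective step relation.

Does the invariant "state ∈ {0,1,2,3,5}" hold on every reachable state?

Inv-set: {0,1,2,3,5}
Reach set: {0,4}
  0: safe
  4: ✗ unsafe
reach 4 via b — violates

Answer: INVARIANT VIOLATED at state 4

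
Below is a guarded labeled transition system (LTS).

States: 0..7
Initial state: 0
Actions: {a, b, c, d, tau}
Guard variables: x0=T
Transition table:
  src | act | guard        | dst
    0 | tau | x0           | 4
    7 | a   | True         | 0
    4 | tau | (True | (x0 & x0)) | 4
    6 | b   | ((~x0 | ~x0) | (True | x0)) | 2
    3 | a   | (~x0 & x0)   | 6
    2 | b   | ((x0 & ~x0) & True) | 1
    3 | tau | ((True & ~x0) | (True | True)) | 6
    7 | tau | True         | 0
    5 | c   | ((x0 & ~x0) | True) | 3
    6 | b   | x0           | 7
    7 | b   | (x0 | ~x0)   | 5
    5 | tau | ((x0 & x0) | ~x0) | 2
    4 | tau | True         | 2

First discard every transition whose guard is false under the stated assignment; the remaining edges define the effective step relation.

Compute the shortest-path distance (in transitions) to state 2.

Breadth-first toward 2:
  L0 = {0}
  L1 = {4}
  L2 = {2}
first hit 2 at d=2 via tau·tau

Answer: 2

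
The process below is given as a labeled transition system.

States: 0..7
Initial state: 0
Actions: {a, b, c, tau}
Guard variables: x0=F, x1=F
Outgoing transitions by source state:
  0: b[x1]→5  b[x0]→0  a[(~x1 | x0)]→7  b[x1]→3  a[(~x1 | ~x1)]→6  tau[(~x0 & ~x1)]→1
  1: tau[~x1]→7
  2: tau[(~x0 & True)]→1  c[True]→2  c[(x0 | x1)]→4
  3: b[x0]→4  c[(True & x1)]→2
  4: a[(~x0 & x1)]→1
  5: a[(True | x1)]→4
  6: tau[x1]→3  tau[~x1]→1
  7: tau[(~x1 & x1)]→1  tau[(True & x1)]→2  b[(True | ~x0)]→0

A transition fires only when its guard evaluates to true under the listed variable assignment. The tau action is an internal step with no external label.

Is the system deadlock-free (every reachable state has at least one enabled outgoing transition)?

R = {0,1,6,7}
  0: a→6  a→7  tau→1  [deg 3]
  1: tau→7  [deg 1]
  6: tau→1  [deg 1]
  7: b→0  [deg 1]

Answer: DEADLOCK-FREE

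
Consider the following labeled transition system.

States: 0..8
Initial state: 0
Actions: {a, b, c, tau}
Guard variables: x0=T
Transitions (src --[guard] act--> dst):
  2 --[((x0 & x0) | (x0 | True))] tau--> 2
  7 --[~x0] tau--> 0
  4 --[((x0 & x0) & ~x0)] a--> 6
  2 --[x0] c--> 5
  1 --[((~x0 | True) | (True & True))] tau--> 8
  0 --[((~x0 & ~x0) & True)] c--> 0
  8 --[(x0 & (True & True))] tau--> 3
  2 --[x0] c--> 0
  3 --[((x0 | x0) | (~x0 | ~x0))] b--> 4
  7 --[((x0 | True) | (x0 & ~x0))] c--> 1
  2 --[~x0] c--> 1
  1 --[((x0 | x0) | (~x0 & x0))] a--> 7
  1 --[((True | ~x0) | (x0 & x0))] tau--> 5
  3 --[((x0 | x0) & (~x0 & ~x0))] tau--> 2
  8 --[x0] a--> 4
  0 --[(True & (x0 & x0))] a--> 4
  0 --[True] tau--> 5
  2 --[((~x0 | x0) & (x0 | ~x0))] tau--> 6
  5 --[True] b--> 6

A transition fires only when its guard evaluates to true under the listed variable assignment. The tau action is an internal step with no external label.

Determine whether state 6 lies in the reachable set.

Answer: REACHABLE

Analysis:
14 transition(s) survive guard evaluation.
depth 0: {0}
depth 1: {4,5}  cumulative {0,4,5}
depth 2: {6}  cumulative {0,4,5,6}
R = {0,4,5,6}
trace reaching 6: tau·b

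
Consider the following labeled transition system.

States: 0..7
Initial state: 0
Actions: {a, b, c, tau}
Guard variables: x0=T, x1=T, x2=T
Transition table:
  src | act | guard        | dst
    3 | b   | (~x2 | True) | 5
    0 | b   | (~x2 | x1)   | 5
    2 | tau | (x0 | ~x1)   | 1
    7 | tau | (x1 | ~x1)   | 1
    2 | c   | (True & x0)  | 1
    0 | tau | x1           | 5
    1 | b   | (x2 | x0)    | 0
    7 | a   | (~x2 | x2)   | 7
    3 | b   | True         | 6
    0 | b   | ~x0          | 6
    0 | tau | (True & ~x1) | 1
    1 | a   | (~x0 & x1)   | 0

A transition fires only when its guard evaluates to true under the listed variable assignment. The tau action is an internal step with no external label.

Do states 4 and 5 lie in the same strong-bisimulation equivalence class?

Refine partition for ~:
  π0 = {{0,1,2,3,4,5,6,7}}
  π1 = {{0},{1,3},{2},{4,5,6},{7}}
  π2 = {{0},{1},{2},{3},{4,5,6},{7}}
stable after 3 split(s): 6 block(s)
4∈{4,5,6}, 5∈{4,5,6}

Answer: BISIMILAR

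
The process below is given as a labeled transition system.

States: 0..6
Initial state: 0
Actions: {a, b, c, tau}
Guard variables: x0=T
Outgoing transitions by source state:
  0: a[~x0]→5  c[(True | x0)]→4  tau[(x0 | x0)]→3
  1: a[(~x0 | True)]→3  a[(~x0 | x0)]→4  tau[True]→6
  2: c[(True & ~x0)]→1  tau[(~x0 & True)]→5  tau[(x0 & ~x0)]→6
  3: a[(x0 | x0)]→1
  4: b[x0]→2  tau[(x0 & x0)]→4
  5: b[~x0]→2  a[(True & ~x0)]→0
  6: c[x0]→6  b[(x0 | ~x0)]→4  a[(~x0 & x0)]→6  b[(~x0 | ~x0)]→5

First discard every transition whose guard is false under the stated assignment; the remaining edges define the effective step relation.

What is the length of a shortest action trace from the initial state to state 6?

BFS to 6:
  Layer 0: {0}
  Layer 1: {3,4}
  Layer 2: {1,2}
  Layer 3: {6}
first hit 6 at d=3 via tau·a·tau

Answer: 3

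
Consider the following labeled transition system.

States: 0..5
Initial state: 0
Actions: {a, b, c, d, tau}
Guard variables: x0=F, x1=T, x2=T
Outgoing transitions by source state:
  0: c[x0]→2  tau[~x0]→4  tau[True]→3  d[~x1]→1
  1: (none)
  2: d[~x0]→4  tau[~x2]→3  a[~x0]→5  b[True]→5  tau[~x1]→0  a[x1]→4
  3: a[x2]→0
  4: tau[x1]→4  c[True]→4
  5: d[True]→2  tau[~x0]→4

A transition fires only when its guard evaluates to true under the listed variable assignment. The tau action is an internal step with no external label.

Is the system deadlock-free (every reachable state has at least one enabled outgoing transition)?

Answer: DEADLOCK-FREE

Trace:
Reachable = {0,3,4}
  0: tau→3  tau→4  [2 out]
  3: a→0  [1 out]
  4: c→4  tau→4  [2 out]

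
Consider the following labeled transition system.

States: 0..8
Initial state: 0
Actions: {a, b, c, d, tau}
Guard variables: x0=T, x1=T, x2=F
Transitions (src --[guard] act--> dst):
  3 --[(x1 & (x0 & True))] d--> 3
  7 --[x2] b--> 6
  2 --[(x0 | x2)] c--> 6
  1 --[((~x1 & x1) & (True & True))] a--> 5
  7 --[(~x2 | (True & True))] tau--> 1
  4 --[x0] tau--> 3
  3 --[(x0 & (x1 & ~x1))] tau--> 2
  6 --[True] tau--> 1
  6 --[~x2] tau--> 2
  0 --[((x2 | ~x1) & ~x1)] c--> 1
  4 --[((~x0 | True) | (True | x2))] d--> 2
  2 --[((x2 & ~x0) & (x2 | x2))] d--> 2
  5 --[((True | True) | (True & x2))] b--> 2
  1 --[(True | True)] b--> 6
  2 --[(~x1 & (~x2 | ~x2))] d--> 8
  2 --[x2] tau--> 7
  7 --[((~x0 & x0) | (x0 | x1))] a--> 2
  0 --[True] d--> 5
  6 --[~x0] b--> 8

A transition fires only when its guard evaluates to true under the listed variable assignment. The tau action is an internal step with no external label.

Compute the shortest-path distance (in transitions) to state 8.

Answer: UNREACHABLE

Analysis:
Layered search for 8:
  Layer 0: {0}
  Layer 1: {5}
  Layer 2: {2}
  Layer 3: {6}
  Layer 4: {1}
8 never appears.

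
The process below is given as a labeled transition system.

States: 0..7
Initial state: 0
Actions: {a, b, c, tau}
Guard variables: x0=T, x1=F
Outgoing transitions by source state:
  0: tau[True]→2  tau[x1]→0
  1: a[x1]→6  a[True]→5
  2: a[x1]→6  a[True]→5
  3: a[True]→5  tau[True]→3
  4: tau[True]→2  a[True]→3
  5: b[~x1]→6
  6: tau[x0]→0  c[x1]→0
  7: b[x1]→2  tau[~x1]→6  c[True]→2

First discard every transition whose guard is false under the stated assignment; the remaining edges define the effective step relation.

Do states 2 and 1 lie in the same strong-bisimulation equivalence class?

Answer: BISIMILAR

Working:
Refine partition for ~:
  P[0] = {{0,1,2,3,4,5,6,7}}
  P[1] = {{0,6},{1,2},{3,4},{5},{7}}
  P[2] = {{0},{1,2},{3},{4},{5},{6},{7}}
7 equivalence class(es) (converged in 3)
2∈{1,2}, 1∈{1,2}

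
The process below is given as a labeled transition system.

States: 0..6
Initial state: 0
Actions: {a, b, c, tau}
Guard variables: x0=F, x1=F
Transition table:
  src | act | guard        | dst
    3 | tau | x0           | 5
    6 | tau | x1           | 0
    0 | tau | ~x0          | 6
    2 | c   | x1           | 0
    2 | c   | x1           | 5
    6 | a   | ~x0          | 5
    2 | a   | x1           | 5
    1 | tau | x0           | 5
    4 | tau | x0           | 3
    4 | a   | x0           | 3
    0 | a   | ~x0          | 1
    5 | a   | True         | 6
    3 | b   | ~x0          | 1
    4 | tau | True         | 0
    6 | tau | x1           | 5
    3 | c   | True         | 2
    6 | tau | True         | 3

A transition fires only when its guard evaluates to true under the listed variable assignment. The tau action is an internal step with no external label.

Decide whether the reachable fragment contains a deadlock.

Reach set: {0,1,2,3,5,6}
  0: a→1  tau→6  [deg 2]
  1: ∅  [deadlock]
  2: ∅  [deadlock]
  3: b→1  c→2  [deg 2]
  5: a→6  [deg 1]
  6: a→5  tau→3  [deg 2]
witness 1: a

Answer: DEADLOCK at state 1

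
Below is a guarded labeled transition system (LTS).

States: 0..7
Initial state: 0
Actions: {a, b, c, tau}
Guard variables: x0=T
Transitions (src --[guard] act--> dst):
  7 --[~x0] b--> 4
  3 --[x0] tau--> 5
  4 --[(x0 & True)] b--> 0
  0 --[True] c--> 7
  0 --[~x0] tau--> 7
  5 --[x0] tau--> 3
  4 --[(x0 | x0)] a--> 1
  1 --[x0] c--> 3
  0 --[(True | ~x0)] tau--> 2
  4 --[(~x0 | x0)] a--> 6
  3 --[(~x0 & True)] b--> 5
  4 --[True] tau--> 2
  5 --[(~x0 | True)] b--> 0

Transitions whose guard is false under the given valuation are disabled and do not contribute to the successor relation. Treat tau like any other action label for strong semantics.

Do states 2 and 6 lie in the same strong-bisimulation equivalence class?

Answer: BISIMILAR

Analysis:
Bisimulation quotient by refinement:
  P[0] = {{0,1,2,3,4,5,6,7}}
  P[1] = {{0},{1},{2,6,7},{3},{4},{5}}
stable after 2 split(s): 6 block(s)
[2]={2,6,7}  [6]={2,6,7}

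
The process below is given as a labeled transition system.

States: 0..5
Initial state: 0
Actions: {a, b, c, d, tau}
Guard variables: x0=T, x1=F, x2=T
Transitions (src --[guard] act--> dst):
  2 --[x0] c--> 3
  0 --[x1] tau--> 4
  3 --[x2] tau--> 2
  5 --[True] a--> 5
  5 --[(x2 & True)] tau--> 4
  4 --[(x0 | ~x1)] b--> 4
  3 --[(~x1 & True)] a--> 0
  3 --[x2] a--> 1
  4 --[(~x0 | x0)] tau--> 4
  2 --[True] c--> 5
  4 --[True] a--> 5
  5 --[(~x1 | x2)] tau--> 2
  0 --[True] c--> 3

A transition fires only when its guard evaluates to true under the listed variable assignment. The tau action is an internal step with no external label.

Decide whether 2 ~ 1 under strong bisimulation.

Refine partition for ~:
  round 0: {{0,1,2,3,4,5}}
  round 1: {{0,2},{1},{3,5},{4}}
  round 2: {{0,2},{1},{3},{4},{5}}
  round 3: {{0},{1},{2},{3},{4},{5}}
stable after 4 split(s): 6 block(s)
[2]={2}  [1]={1}

Answer: NOT BISIMILAR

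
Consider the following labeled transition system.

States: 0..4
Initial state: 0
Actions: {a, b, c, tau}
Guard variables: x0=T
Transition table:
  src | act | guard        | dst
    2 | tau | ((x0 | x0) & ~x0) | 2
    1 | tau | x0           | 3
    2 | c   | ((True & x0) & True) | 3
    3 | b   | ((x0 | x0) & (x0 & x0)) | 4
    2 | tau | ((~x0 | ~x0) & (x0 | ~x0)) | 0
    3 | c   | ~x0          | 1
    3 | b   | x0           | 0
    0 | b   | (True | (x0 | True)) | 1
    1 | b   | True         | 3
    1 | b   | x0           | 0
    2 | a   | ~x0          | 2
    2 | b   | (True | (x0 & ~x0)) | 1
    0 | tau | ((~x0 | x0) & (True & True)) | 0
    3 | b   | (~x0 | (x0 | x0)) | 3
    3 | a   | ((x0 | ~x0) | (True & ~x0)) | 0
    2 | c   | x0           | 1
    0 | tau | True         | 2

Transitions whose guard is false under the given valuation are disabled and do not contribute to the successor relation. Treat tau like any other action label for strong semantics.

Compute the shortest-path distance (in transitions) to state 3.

Answer: 2

Trace:
Breadth-first toward 3:
  depth 0: {0}
  depth 1: {1,2}
  depth 2: {3}
first hit 3 at d=2 via b·b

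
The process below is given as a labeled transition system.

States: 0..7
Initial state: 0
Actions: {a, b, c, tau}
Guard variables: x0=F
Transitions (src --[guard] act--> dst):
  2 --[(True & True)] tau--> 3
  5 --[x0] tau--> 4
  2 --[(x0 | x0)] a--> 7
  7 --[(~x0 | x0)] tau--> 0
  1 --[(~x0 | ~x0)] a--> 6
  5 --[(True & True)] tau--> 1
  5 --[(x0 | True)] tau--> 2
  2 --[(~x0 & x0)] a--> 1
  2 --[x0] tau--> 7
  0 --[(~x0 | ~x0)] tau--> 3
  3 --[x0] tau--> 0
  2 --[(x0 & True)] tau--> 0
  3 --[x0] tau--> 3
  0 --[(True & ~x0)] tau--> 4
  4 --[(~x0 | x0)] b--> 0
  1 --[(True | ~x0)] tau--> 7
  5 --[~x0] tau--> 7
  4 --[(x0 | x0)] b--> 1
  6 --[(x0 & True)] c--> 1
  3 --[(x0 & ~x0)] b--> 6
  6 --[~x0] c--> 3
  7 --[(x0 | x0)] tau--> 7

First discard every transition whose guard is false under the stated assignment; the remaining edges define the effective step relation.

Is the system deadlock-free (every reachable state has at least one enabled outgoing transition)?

R = {0,3,4}
  0: tau→3  tau→4  [2 exit(s)]
  3: ∅  [deadlock]
  4: b→0  [1 exit(s)]
trace reaching 3: tau

Answer: DEADLOCK at state 3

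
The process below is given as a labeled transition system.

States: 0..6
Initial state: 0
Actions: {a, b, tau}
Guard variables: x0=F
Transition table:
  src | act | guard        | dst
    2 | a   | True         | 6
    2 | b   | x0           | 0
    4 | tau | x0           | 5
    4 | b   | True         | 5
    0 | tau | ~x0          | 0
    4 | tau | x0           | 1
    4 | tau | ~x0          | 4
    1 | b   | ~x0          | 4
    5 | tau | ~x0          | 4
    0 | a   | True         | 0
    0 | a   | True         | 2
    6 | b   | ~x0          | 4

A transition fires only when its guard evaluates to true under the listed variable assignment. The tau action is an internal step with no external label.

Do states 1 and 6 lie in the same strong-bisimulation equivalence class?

Compute ~ classes (split until stable):
  π0 = {{0,1,2,3,4,5,6}}
  π1 = {{0},{1,6},{2},{3},{4},{5}}
Fixed point at round 2; 6 class(es).
[1]={1,6}  [6]={1,6}

Answer: BISIMILAR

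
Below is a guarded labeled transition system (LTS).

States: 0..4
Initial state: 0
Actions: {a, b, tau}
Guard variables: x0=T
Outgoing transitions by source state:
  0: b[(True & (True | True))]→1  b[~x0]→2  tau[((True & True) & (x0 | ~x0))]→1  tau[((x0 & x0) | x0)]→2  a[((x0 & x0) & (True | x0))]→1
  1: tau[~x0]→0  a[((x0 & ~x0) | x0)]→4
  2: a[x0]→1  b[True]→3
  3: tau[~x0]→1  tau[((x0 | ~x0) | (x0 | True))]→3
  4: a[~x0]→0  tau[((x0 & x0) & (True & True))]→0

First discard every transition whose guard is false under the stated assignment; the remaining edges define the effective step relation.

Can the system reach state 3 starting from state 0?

Answer: REACHABLE

Analysis:
After dropping false guards: 9 live edges.
depth 0: {0}
depth 1: {1,2}  now seen {0,1,2}
depth 2: {3,4}  now seen {0,1,2,3,4}
R = {0,1,2,3,4}
Path to 3: tau·b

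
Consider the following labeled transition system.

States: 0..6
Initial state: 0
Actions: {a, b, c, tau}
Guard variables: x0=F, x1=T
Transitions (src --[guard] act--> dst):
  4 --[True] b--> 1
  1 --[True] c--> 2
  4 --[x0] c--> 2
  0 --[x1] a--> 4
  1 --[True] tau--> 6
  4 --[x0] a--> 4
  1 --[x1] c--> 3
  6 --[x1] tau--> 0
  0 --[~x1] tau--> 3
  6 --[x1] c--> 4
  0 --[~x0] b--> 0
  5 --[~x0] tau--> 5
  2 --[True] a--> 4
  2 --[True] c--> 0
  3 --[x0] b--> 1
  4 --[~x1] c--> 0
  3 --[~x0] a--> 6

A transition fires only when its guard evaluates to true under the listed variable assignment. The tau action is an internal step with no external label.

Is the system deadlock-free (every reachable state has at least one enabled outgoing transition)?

Answer: DEADLOCK-FREE

Trace:
Reachable = {0,1,2,3,4,6}
  0: a→4  b→0  [2 exit(s)]
  1: c→2  c→3  tau→6  [3 exit(s)]
  2: a→4  c→0  [2 exit(s)]
  3: a→6  [1 exit(s)]
  4: b→1  [1 exit(s)]
  6: c→4  tau→0  [2 exit(s)]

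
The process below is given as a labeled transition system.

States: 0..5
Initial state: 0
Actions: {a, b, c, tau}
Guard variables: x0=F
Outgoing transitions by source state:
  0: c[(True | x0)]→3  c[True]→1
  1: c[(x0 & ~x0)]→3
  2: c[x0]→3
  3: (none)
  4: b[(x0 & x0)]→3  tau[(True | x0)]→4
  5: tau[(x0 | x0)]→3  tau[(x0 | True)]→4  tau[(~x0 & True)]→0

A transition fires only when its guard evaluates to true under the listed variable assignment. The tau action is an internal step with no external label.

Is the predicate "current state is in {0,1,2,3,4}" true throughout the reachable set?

Safe = {0,1,2,3,4}
Reach set: {0,1,3}
  0: ✓
  1: ✓
  3: ✓

Answer: INVARIANT HOLDS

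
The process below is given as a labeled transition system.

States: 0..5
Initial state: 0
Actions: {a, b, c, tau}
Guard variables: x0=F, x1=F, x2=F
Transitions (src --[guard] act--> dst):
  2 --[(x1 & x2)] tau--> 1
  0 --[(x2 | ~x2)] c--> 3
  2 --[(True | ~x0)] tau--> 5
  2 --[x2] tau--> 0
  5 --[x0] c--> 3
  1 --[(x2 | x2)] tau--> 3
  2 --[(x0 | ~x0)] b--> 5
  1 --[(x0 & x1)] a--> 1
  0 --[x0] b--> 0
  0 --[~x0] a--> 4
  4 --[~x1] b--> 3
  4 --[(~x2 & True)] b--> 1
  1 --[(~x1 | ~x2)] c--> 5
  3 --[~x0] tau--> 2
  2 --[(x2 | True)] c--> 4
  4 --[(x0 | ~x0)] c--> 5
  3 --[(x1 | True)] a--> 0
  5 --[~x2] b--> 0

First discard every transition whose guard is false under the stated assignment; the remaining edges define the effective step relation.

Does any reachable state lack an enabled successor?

Answer: DEADLOCK-FREE

Analysis:
Reach set: {0,1,2,3,4,5}
  0: a→4  c→3  [2 out]
  1: c→5  [1 out]
  2: b→5  c→4  tau→5  [3 out]
  3: a→0  tau→2  [2 out]
  4: b→1  b→3  c→5  [3 out]
  5: b→0  [1 out]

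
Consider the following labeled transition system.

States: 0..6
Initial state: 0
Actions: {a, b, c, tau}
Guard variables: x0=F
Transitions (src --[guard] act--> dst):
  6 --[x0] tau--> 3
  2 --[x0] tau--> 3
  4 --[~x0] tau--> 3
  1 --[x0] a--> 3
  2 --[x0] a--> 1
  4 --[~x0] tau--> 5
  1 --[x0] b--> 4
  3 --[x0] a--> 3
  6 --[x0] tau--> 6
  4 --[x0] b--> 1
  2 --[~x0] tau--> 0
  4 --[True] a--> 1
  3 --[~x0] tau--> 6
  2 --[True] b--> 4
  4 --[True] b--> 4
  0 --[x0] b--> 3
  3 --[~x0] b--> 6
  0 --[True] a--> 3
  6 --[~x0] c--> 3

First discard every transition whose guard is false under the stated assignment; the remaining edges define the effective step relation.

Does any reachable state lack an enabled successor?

Reachable = {0,3,6}
  0: a→3  [deg 1]
  3: b→6  tau→6  [deg 2]
  6: c→3  [deg 1]

Answer: DEADLOCK-FREE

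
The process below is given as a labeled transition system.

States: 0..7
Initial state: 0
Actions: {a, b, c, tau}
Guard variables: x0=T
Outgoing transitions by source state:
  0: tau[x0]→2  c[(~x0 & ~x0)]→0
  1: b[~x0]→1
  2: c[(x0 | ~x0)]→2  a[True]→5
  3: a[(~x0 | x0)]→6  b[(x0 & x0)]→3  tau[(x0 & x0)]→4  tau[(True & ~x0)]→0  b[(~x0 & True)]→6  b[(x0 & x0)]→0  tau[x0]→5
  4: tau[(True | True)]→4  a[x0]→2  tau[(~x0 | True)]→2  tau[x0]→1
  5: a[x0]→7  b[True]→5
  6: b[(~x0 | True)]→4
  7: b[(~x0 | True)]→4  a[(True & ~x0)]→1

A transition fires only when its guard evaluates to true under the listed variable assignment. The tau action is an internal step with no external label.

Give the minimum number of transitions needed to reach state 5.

BFS to 5:
  L0 = {0}
  L1 = {2}
  L2 = {5}
depth(5)=2, e.g. tau·a

Answer: 2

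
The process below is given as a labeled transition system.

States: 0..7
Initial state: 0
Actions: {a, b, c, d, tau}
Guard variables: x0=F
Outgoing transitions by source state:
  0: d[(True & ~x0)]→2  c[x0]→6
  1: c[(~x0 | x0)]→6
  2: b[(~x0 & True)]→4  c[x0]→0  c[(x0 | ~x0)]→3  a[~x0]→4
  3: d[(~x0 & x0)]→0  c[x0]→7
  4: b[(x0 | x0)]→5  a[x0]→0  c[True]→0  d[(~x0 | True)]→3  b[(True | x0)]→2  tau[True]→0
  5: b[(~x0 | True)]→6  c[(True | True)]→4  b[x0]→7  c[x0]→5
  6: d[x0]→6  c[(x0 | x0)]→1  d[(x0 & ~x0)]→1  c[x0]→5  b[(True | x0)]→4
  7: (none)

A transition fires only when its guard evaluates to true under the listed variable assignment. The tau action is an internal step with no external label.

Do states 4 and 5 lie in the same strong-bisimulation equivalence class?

Compute ~ classes (split until stable):
  π0 = {{0,1,2,3,4,5,6,7}}
  π1 = {{0},{1},{2},{3,7},{4},{5},{6}}
stable after 2 split(s): 7 block(s)
class of 4: {4}; class of 5: {5}

Answer: NOT BISIMILAR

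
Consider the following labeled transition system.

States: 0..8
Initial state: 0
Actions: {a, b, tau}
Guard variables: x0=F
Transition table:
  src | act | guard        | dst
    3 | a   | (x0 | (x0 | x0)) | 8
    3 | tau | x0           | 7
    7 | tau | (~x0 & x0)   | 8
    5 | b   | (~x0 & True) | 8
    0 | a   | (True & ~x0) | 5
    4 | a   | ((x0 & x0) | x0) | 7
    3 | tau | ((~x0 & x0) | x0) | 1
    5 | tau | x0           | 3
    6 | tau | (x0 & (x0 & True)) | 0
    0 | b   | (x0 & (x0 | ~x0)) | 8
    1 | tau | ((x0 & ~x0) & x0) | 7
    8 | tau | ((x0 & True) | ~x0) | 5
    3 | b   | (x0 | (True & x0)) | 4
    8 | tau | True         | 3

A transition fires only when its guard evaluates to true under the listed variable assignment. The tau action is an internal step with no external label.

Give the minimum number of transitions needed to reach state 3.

BFS to 3:
  Layer 0: {0}
  Layer 1: {5}
  Layer 2: {8}
  Layer 3: {3}
first hit 3 at d=3 via a·b·tau

Answer: 3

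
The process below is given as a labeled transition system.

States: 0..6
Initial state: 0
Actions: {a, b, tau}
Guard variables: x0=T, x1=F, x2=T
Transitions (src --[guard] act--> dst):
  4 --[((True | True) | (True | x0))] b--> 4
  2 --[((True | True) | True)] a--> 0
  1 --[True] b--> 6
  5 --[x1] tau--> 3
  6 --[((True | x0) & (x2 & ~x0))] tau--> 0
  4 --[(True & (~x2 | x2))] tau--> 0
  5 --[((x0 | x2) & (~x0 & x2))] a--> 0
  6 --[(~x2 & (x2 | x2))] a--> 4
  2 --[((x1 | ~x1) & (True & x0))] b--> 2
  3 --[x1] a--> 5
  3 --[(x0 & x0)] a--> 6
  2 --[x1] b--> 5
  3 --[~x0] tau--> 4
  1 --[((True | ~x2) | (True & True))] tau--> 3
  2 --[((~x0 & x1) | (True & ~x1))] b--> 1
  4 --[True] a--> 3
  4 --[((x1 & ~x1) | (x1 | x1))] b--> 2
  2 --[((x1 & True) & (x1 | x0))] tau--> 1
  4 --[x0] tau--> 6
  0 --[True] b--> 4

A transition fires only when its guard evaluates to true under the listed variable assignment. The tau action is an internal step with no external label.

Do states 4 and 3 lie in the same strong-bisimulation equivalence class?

Refine partition for ~:
  π0 = {{0,1,2,3,4,5,6}}
  π1 = {{0},{1},{2},{3},{4},{5,6}}
Fixed point at round 2; 6 class(es).
4∈{4}, 3∈{3}

Answer: NOT BISIMILAR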